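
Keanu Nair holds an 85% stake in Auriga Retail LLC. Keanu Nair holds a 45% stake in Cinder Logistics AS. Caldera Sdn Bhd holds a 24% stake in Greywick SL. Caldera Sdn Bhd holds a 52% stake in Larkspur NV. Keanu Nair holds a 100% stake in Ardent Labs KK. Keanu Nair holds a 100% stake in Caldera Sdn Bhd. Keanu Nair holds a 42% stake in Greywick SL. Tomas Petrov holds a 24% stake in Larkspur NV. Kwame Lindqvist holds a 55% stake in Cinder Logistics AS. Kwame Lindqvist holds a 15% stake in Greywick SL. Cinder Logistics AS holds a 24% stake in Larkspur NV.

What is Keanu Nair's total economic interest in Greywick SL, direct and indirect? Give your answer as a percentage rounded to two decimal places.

66.00%

Keanu reaches Greywick along 2 paths.
Direct stake: 42% = 42%.
Via Caldera: 100% × 24% = 24%.
Total: 42% + 24% = 66%.
Rounded: 66.00%.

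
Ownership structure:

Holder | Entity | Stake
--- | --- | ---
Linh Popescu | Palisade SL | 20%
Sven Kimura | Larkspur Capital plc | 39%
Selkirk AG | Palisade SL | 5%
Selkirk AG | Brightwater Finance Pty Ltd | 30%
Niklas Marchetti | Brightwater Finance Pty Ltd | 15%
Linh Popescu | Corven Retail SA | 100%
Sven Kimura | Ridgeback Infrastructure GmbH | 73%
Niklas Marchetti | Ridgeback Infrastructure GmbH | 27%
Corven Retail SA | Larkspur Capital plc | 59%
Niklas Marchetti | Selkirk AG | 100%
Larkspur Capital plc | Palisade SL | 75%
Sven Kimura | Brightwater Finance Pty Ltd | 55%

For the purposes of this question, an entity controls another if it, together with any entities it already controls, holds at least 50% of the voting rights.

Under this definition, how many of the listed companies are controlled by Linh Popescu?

3

Linh holds 100% of Corven, so Linh controls Corven.
Corven holds 59% of Larkspur, so Linh controls Larkspur.
Larkspur and Linh together hold 75% + 20% = 95% of Palisade, so Linh controls Palisade.
No other company's threshold is met.
Linh controls 3 companies.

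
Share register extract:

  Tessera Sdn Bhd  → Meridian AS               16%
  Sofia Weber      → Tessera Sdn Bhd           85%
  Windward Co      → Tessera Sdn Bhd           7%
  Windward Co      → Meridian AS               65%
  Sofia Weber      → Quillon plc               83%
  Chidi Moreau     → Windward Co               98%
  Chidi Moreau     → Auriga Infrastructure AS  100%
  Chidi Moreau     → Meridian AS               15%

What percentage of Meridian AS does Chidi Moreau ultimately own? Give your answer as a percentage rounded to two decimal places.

Chidi reaches Meridian along 3 paths.
Direct stake: 15% = 15%.
Via Windward → Tessera: 98% × 7% × 16% = 1.0976%.
Via Windward: 98% × 65% = 63.7%.
Total: 15% + 1.0976% + 63.7% = 79.7976%.
Rounded: 79.80%.

79.80%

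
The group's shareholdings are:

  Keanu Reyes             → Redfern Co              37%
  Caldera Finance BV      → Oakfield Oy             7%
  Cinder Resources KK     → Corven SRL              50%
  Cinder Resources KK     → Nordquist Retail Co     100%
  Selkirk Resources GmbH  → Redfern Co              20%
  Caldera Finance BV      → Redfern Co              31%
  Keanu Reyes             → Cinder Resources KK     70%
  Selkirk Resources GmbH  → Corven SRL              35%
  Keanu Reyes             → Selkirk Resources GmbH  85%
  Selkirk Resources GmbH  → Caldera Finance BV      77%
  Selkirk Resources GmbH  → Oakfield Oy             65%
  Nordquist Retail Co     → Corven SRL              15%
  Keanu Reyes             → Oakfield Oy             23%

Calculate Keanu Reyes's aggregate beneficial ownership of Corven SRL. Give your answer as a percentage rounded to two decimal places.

75.25%

Keanu reaches Corven along 3 paths.
Via Cinder: 70% × 50% = 35%.
Via Cinder → Nordquist: 70% × 100% × 15% = 10.5%.
Via Selkirk: 85% × 35% = 29.75%.
Total: 35% + 10.5% + 29.75% = 75.25%.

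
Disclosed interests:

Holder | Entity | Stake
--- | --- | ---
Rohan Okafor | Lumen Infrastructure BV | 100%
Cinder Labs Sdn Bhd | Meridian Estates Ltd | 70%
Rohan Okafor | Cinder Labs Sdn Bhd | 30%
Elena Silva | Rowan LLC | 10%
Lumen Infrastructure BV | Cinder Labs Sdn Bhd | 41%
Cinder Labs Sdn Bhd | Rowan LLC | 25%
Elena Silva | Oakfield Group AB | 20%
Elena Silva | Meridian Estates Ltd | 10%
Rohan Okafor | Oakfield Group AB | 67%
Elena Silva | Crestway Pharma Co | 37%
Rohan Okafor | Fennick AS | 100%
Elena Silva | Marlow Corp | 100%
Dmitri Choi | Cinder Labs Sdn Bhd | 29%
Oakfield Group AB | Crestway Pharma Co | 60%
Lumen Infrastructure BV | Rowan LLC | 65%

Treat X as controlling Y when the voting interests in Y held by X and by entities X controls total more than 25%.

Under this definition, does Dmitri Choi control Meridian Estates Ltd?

Yes

Dmitri holds 29% of Cinder, so Dmitri controls Cinder.
Cinder holds 70% of Meridian, so Dmitri controls Meridian.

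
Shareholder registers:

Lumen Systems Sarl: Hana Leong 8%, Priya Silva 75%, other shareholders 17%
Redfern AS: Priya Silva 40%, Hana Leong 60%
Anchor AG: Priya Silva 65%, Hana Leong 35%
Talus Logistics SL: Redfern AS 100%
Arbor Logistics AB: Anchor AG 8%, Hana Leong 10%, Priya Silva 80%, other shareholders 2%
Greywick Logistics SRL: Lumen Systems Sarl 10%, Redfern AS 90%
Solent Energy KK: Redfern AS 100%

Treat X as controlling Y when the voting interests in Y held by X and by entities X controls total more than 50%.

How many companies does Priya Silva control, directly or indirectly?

Priya holds 75% of Lumen, so Priya controls Lumen.
Priya holds 65% of Anchor, so Priya controls Anchor.
Anchor and Priya together hold 8% + 80% = 88% of Arbor, so Priya controls Arbor.
No other company's threshold is met.
Priya controls 3 companies.

3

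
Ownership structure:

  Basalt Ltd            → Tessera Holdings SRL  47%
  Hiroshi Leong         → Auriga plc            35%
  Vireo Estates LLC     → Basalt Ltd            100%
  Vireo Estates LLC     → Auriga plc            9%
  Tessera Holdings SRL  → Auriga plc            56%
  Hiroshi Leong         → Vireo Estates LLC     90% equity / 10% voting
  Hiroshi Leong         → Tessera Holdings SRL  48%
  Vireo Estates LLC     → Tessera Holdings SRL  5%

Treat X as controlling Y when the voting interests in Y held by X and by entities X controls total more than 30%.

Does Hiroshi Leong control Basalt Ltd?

Hiroshi holds 48% of Tessera, so Hiroshi controls Tessera.
Hiroshi and Tessera together hold 35% + 56% = 91% of Auriga, so Hiroshi controls Auriga.
Neither Hiroshi nor any entity Hiroshi controls holds any voting interest in Basalt.
So Hiroshi does not control Basalt.

No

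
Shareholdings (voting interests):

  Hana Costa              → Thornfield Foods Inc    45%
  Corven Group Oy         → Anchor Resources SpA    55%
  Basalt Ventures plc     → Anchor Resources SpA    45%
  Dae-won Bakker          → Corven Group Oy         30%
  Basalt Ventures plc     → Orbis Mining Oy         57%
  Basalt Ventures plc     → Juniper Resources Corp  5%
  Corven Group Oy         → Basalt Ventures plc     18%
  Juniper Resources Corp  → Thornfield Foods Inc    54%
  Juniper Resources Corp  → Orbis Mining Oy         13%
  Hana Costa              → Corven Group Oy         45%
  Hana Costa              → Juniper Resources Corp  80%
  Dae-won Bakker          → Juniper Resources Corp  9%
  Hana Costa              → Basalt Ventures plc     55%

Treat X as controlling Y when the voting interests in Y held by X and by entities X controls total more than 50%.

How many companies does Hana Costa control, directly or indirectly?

4

Hana holds 55% of Basalt, so Hana controls Basalt.
Hana and Basalt together hold 80% + 5% = 85% of Juniper, so Hana controls Juniper.
Hana and Juniper together hold 45% + 54% = 99% of Thornfield, so Hana controls Thornfield.
Juniper and Basalt together hold 13% + 57% = 70% of Orbis, so Hana controls Orbis.
No other company's threshold is met.
Hana controls 4 companies.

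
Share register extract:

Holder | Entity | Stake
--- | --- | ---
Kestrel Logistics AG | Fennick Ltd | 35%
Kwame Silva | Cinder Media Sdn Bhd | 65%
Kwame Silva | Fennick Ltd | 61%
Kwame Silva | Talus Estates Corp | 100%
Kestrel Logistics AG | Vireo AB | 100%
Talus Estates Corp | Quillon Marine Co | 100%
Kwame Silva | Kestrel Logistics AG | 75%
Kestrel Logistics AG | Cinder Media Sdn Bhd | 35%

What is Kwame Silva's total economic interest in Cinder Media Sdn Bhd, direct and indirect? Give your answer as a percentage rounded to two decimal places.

Kwame reaches Cinder along 2 paths.
Via Kestrel: 75% × 35% = 26.25%.
Direct stake: 65% = 65%.
Total: 26.25% + 65% = 91.25%.

91.25%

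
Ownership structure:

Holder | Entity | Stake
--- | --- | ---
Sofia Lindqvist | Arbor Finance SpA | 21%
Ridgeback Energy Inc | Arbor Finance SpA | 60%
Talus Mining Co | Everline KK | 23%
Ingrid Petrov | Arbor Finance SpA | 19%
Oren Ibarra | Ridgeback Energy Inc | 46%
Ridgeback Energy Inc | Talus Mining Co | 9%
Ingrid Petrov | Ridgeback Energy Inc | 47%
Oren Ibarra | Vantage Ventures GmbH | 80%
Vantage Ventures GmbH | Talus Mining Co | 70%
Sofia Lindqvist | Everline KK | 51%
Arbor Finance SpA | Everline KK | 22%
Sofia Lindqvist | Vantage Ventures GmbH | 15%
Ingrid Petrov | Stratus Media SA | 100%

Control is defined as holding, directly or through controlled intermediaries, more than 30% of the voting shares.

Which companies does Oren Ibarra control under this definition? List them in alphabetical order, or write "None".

Arbor Finance SpA, Everline KK, Ridgeback Energy Inc, Talus Mining Co, Vantage Ventures GmbH

Oren holds 46% of Ridgeback, so Oren controls Ridgeback.
Oren holds 80% of Vantage, so Oren controls Vantage.
Ridgeback holds 60% of Arbor, so Oren controls Arbor.
Vantage and Ridgeback together hold 70% + 9% = 79% of Talus, so Oren controls Talus.
Arbor and Talus together hold 22% + 23% = 45% of Everline, so Oren controls Everline.
No other company's threshold is met.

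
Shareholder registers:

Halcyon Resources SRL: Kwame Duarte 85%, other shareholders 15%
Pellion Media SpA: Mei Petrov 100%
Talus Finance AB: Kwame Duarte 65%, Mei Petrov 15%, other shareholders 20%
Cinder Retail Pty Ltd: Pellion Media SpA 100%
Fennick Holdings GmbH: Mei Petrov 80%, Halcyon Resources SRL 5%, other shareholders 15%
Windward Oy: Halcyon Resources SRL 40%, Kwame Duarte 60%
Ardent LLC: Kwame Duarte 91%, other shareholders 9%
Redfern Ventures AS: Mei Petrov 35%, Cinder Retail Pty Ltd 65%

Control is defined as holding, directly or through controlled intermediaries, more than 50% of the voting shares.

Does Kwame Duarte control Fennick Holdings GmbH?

No

Kwame holds 85% of Halcyon, so Kwame controls Halcyon.
Kwame holds 65% of Talus, so Kwame controls Talus.
Halcyon and Kwame together hold 40% + 60% = 100% of Windward, so Kwame controls Windward.
Kwame holds 91% of Ardent, so Kwame controls Ardent.
In Fennick, Kwame's side holds only 5%, not > 50%.
So Kwame does not control Fennick.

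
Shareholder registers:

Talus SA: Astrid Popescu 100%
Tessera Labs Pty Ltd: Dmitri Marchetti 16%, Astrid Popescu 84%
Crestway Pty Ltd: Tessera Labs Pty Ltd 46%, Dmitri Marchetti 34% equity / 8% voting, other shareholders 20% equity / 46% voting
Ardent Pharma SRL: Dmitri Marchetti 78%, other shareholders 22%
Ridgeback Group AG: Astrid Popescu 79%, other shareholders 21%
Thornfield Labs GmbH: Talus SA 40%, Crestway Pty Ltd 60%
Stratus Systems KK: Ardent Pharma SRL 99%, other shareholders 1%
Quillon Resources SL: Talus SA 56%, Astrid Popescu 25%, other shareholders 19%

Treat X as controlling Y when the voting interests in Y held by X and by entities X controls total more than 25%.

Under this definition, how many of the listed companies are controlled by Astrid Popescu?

6

Astrid holds 100% of Talus, so Astrid controls Talus.
Astrid holds 84% of Tessera, so Astrid controls Tessera.
Tessera holds 46% of Crestway, so Astrid controls Crestway.
Astrid holds 79% of Ridgeback, so Astrid controls Ridgeback.
Talus and Crestway together hold 40% + 60% = 100% of Thornfield, so Astrid controls Thornfield.
Talus and Astrid together hold 56% + 25% = 81% of Quillon, so Astrid controls Quillon.
No other company's threshold is met.
Astrid controls 6 companies.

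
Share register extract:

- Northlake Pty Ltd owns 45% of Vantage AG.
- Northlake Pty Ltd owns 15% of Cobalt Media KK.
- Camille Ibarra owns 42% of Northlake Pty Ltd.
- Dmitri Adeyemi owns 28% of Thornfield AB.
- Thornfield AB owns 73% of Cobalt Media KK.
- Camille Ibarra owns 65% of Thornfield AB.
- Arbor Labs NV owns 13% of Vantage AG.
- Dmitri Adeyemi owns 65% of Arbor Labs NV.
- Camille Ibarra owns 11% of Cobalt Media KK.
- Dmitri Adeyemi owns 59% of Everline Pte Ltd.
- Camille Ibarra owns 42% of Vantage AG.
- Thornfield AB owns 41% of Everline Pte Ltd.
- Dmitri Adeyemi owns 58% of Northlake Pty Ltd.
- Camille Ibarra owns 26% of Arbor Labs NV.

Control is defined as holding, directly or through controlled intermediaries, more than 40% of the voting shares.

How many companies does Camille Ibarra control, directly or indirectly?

5

Camille holds 42% of Northlake, so Camille controls Northlake.
Camille holds 65% of Thornfield, so Camille controls Thornfield.
Thornfield holds 41% of Everline, so Camille controls Everline.
Camille and Northlake together hold 42% + 45% = 87% of Vantage, so Camille controls Vantage.
Camille and Northlake and Thornfield together hold 11% + 15% + 73% = 99% of Cobalt, so Camille controls Cobalt.
No other company's threshold is met.
Camille controls 5 companies.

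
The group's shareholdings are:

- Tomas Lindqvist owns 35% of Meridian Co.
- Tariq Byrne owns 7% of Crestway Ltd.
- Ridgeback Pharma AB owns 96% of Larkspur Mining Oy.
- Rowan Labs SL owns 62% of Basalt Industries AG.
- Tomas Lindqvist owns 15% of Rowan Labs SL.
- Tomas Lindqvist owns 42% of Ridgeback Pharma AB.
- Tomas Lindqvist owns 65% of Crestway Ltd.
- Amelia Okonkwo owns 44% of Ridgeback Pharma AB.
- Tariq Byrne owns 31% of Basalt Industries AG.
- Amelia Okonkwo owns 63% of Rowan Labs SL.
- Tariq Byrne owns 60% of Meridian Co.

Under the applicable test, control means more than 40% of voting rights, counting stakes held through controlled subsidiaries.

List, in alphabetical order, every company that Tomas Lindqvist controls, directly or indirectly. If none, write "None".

Tomas holds 65% of Crestway, so Tomas controls Crestway.
Tomas holds 42% of Ridgeback, so Tomas controls Ridgeback.
Ridgeback holds 96% of Larkspur, so Tomas controls Larkspur.
No other company's threshold is met.

Crestway Ltd, Larkspur Mining Oy, Ridgeback Pharma AB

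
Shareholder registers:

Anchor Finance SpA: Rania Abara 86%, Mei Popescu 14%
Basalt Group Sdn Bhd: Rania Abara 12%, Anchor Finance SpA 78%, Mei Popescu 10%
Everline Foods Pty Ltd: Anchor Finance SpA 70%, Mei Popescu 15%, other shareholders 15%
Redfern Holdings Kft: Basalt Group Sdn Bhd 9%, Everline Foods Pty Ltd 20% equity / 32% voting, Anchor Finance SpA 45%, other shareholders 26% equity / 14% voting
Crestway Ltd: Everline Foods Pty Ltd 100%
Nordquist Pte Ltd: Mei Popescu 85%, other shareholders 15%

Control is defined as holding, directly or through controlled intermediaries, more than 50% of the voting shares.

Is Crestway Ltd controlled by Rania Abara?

Yes

Rania holds 86% of Anchor, so Rania controls Anchor.
Anchor holds 70% of Everline, so Rania controls Everline.
Everline holds 100% of Crestway, so Rania controls Crestway.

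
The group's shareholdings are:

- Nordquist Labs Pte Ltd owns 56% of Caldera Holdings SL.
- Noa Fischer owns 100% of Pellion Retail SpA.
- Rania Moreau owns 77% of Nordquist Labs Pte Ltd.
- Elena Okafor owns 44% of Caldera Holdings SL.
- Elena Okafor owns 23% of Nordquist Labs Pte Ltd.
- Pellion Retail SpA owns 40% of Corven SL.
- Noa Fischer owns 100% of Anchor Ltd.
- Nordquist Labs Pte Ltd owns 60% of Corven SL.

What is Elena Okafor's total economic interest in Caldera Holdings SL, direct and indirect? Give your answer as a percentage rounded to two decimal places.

Elena reaches Caldera along 2 paths.
Direct stake: 44% = 44%.
Via Nordquist: 23% × 56% = 12.88%.
Total: 44% + 12.88% = 56.88%.

56.88%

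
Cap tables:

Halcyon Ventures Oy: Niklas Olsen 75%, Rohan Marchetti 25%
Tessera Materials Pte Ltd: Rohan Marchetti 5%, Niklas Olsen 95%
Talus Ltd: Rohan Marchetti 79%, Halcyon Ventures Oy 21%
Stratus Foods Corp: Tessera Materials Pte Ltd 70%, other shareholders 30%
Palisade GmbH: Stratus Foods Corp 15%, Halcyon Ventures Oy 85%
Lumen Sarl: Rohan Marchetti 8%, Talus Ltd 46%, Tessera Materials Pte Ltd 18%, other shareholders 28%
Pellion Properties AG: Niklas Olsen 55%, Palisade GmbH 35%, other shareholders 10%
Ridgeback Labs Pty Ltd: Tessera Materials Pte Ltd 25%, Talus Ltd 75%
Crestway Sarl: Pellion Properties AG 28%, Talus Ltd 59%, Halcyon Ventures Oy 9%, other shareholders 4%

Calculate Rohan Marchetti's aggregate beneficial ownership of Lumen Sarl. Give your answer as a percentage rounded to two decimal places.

47.66%

Rohan reaches Lumen along 4 paths.
Direct stake: 8% = 8%.
Via Talus: 79% × 46% = 36.34%.
Via Halcyon → Talus: 25% × 21% × 46% = 2.415%.
Via Tessera: 5% × 18% = 0.9%.
Total: 8% + 36.34% + 2.415% + 0.9% = 47.655%.
Rounded: 47.66%.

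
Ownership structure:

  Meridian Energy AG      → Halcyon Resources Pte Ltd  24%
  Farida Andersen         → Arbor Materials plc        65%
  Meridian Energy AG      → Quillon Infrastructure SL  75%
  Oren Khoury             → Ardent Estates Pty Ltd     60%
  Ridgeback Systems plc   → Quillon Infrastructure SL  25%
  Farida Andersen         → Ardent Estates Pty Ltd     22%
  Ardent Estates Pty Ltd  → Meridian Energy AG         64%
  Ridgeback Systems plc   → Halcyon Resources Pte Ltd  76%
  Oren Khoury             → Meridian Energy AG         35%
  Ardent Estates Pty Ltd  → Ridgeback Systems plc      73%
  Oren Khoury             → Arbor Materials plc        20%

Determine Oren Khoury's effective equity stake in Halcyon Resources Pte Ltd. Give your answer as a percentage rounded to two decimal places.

Oren reaches Halcyon along 3 paths.
Via Meridian: 35% × 24% = 8.4%.
Via Ardent → Meridian: 60% × 64% × 24% = 9.216%.
Via Ardent → Ridgeback: 60% × 73% × 76% = 33.288%.
Total: 8.4% + 9.216% + 33.288% = 50.904%.
Rounded: 50.90%.

50.90%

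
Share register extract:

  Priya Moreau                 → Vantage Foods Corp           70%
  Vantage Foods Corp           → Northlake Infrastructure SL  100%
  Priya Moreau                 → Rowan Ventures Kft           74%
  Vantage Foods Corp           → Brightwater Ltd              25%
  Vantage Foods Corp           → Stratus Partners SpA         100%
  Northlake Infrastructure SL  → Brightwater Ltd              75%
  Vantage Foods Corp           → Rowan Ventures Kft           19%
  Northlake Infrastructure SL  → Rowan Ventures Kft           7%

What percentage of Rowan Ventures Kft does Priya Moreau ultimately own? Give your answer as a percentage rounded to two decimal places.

Priya reaches Rowan along 3 paths.
Via Vantage → Northlake: 70% × 100% × 7% = 4.9%.
Via Vantage: 70% × 19% = 13.3%.
Direct stake: 74% = 74%.
Total: 4.9% + 13.3% + 74% = 92.2%.
Rounded: 92.20%.

92.20%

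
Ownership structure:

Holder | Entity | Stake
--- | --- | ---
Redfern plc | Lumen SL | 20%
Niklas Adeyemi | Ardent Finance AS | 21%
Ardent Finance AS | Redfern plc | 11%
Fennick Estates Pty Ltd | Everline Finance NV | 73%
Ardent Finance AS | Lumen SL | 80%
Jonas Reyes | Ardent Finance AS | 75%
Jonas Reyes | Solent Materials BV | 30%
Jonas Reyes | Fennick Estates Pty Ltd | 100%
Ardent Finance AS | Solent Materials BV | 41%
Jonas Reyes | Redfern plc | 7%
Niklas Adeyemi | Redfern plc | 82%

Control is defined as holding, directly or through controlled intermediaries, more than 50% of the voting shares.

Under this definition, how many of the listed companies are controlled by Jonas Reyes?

Jonas holds 100% of Fennick, so Jonas controls Fennick.
Jonas holds 75% of Ardent, so Jonas controls Ardent.
Ardent holds 80% of Lumen, so Jonas controls Lumen.
Fennick holds 73% of Everline, so Jonas controls Everline.
Jonas and Ardent together hold 30% + 41% = 71% of Solent, so Jonas controls Solent.
No other company's threshold is met.
Jonas controls 5 companies.

5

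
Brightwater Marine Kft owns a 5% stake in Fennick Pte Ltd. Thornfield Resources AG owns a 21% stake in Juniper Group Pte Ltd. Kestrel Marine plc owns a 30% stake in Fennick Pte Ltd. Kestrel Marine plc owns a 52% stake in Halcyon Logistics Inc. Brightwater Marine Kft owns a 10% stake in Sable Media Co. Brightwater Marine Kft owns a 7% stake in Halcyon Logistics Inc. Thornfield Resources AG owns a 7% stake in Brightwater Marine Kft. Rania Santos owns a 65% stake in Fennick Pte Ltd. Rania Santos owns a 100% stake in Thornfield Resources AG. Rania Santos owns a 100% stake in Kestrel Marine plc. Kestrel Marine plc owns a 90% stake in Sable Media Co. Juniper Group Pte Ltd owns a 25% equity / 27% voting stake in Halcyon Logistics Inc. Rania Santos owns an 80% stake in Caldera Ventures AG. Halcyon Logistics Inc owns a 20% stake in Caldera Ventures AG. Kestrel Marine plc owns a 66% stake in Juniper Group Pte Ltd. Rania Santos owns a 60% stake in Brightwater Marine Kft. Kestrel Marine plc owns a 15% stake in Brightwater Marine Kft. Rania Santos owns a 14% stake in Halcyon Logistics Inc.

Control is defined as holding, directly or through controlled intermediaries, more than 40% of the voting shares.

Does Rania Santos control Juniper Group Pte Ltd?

Rania holds 100% of Kestrel, so Rania controls Kestrel.
Rania holds 100% of Thornfield, so Rania controls Thornfield.
Thornfield and Kestrel together hold 21% + 66% = 87% of Juniper, so Rania controls Juniper.

Yes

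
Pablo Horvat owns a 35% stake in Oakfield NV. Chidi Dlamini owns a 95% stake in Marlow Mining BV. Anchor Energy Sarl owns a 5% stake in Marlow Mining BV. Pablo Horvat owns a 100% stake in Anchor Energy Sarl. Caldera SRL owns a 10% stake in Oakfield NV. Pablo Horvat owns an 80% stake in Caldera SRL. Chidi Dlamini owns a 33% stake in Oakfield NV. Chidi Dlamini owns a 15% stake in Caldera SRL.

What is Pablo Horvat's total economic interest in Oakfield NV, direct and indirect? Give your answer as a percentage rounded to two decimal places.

43.00%

Pablo reaches Oakfield along 2 paths.
Via Caldera: 80% × 10% = 8%.
Direct stake: 35% = 35%.
Total: 8% + 35% = 43%.
Rounded: 43.00%.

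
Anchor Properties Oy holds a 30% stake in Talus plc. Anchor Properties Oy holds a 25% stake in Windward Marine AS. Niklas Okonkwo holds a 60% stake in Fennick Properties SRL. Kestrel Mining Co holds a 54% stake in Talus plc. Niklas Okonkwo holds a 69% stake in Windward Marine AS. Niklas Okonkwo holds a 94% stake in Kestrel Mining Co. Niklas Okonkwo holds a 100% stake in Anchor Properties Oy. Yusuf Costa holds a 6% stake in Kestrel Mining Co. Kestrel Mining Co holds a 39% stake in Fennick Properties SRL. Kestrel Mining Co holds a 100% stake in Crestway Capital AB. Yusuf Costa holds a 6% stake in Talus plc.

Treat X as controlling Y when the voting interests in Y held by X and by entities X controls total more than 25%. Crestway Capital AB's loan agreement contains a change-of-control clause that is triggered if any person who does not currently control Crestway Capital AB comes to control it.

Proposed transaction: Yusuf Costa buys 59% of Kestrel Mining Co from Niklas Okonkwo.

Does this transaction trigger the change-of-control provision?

Yes

The purchase adds only to Yusuf's holdings (Niklas's stake shrinks), so Yusuf is the only person who could newly come to control Crestway.
Yusuf's largest direct stake is 6% in Kestrel, which does not meet the threshold, so Yusuf controls no company.
Neither Yusuf nor any entity Yusuf controls holds any voting interest in Crestway.
So before the transaction, Yusuf does not control Crestway.
After the purchase, Yusuf's direct stake in Kestrel rises to 6% + 59% = 65%, and Niklas's stake falls to 35%.
Yusuf holds 65% of Kestrel, so Yusuf controls Kestrel.
Kestrel holds 100% of Crestway, so Yusuf controls Crestway.
Yusuf did not control Crestway before and does after, so the clause is triggered.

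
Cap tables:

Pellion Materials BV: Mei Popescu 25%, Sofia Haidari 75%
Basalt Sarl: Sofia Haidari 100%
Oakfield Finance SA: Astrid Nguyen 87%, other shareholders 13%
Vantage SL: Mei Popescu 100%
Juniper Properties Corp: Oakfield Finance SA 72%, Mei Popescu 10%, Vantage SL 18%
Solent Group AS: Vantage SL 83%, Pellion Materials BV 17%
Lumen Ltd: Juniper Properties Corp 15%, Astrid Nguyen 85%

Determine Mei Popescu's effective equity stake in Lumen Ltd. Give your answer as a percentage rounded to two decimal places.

Mei reaches Lumen along 2 paths.
Via Juniper: 10% × 15% = 1.5%.
Via Vantage → Juniper: 100% × 18% × 15% = 2.7%.
Total: 1.5% + 2.7% = 4.2%.
Rounded: 4.20%.

4.20%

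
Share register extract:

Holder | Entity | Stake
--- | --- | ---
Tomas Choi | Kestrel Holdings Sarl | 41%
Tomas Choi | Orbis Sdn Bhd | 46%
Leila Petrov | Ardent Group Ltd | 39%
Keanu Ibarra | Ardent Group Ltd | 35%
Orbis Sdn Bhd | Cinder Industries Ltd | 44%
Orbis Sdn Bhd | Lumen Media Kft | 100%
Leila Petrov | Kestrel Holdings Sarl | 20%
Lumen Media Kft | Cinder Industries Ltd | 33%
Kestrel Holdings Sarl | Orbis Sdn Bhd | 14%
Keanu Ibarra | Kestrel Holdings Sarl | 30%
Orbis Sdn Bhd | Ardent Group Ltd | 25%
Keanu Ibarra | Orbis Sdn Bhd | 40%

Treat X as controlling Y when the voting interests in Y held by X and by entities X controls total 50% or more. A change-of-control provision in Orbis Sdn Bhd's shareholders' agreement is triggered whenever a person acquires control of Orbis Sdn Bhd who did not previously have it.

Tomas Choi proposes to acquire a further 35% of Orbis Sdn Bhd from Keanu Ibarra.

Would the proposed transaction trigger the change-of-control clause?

The purchase adds only to Tomas's holdings (Keanu's stake shrinks), so Tomas is the only person who could newly come to control Orbis.
Tomas's largest direct stake is 46% in Orbis, which does not meet the threshold, so Tomas controls no company.
In Orbis, Tomas's side holds only 46%, not ≥ 50%.
So before the transaction, Tomas does not control Orbis.
After the purchase, Tomas's direct stake in Orbis rises to 46% + 35% = 81%, and Keanu's stake falls to 5%.
Tomas holds 81% of Orbis, so Tomas controls Orbis.
Tomas did not control Orbis before and does after, so the clause is triggered.

Yes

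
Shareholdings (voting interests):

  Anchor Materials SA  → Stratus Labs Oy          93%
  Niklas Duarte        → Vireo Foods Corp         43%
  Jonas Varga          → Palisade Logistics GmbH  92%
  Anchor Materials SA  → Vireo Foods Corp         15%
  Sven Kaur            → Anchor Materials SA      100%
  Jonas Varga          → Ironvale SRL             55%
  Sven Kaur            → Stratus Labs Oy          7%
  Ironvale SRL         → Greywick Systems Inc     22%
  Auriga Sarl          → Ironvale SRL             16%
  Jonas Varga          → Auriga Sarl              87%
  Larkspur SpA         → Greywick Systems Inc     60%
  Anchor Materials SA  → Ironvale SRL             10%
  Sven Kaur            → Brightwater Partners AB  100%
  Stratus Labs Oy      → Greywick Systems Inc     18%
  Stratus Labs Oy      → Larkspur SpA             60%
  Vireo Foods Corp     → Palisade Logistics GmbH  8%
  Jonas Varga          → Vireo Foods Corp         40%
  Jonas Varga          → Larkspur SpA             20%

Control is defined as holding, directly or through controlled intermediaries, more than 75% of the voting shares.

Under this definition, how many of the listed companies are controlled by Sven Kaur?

3

Sven holds 100% of Anchor, so Sven controls Anchor.
Anchor and Sven together hold 93% + 7% = 100% of Stratus, so Sven controls Stratus.
Sven holds 100% of Brightwater, so Sven controls Brightwater.
No other company's threshold is met.
Sven controls 3 companies.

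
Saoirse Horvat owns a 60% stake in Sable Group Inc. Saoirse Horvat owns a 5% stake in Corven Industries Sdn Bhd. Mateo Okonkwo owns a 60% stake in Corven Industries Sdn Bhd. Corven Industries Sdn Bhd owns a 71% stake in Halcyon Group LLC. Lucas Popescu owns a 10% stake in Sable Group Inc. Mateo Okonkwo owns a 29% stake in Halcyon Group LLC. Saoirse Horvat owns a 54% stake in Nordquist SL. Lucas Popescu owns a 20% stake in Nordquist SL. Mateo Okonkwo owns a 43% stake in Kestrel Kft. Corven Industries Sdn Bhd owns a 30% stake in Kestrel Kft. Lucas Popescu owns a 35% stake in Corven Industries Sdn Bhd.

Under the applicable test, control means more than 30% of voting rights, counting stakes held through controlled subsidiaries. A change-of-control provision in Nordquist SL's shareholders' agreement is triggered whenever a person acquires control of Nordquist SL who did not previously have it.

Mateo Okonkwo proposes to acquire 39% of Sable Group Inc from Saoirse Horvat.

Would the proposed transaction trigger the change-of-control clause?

The purchase adds only to Mateo's holdings (Saoirse's stake shrinks), so Mateo is the only person who could newly come to control Nordquist.
Mateo holds 60% of Corven, so Mateo controls Corven.
Corven and Mateo together hold 71% + 29% = 100% of Halcyon, so Mateo controls Halcyon.
Mateo and Corven together hold 43% + 30% = 73% of Kestrel, so Mateo controls Kestrel.
Neither Mateo nor any entity Mateo controls holds any voting interest in Nordquist.
So before the transaction, Mateo does not control Nordquist.
After the purchase, Mateo holds 39% of Sable directly, and Saoirse's stake falls to 21%.
Mateo holds 39% of Sable, so Mateo controls Sable.
After the transaction, neither Mateo nor any entity Mateo controls holds a voting interest in Nordquist, so Mateo still does not control it.
No new person acquires control, so the clause is not triggered.

No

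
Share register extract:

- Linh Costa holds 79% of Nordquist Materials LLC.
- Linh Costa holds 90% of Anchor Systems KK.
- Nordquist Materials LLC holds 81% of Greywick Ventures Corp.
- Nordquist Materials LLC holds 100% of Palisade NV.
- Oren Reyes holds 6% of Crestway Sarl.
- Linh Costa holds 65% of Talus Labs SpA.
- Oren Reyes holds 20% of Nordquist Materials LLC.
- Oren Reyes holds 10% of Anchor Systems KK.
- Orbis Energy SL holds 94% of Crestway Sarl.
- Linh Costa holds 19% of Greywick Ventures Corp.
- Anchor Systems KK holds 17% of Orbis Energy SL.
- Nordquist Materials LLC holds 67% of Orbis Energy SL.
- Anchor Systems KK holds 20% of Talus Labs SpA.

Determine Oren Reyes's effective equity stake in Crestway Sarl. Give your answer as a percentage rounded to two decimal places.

Oren reaches Crestway along 3 paths.
Direct stake: 6% = 6%.
Via Nordquist → Orbis: 20% × 67% × 94% = 12.596%.
Via Anchor → Orbis: 10% × 17% × 94% = 1.598%.
Total: 6% + 12.596% + 1.598% = 20.194%.
Rounded: 20.19%.

20.19%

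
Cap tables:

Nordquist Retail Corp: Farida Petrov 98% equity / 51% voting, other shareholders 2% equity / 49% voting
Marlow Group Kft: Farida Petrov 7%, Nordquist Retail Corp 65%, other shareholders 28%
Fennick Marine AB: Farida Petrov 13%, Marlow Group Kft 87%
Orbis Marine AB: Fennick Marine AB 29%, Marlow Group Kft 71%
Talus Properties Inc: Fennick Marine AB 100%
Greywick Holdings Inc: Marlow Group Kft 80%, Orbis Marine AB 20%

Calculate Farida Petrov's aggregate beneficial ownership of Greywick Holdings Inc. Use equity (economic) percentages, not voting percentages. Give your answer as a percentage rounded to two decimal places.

70.92%

Farida reaches Greywick along 7 paths.
Via Marlow: 7% × 80% = 5.6%.
Via Nordquist → Marlow: 98% × 65% × 80% = 50.96%.
Via Fennick → Orbis: 13% × 29% × 20% = 0.754%.
Via Marlow → Fennick → Orbis: 7% × 87% × 29% × 20% = 0.35322%.
Via Nordquist → Marlow → Fennick → Orbis: 98% × 65% × 87% × 29% × 20% = 3.214302%.
Via Marlow → Orbis: 7% × 71% × 20% = 0.994%.
Via Nordquist → Marlow → Orbis: 98% × 65% × 71% × 20% = 9.0454%.
Total: 5.6% + 50.96% + 0.754% + 0.35322% + 3.214302% + 0.994% + 9.0454% = 70.920922%.
Rounded: 70.92%.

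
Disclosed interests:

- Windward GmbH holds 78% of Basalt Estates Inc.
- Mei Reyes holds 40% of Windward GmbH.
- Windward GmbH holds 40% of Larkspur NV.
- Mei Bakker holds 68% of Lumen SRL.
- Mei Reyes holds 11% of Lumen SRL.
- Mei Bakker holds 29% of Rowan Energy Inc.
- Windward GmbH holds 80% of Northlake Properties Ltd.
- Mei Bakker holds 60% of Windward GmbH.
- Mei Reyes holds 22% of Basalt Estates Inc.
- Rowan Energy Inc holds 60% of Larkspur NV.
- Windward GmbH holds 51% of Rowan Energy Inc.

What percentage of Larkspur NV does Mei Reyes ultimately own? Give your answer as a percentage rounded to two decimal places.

Mei Reyes reaches Larkspur along 2 paths.
Via Windward → Rowan: 40% × 51% × 60% = 12.24%.
Via Windward: 40% × 40% = 16%.
Total: 12.24% + 16% = 28.24%.

28.24%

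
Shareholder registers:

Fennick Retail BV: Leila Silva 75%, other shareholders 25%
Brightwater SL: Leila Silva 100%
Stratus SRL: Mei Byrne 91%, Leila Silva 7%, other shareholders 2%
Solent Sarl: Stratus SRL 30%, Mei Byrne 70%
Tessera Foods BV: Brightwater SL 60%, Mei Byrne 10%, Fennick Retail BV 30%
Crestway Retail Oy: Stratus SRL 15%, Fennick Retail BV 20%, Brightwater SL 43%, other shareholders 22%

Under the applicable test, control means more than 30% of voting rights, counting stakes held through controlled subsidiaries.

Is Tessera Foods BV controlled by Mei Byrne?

Mei holds 91% of Stratus, so Mei controls Stratus.
Stratus and Mei together hold 30% + 70% = 100% of Solent, so Mei controls Solent.
In Tessera, Mei's side holds only 10%, not > 30%.
So Mei does not control Tessera.

No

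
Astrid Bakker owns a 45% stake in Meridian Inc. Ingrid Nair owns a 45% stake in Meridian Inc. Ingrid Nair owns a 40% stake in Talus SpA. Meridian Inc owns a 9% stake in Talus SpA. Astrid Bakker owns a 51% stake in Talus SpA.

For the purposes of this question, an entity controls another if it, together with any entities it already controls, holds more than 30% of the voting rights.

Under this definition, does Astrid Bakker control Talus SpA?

Yes

Astrid holds 45% of Meridian, so Astrid controls Meridian.
Astrid and Meridian together hold 51% + 9% = 60% of Talus, so Astrid controls Talus.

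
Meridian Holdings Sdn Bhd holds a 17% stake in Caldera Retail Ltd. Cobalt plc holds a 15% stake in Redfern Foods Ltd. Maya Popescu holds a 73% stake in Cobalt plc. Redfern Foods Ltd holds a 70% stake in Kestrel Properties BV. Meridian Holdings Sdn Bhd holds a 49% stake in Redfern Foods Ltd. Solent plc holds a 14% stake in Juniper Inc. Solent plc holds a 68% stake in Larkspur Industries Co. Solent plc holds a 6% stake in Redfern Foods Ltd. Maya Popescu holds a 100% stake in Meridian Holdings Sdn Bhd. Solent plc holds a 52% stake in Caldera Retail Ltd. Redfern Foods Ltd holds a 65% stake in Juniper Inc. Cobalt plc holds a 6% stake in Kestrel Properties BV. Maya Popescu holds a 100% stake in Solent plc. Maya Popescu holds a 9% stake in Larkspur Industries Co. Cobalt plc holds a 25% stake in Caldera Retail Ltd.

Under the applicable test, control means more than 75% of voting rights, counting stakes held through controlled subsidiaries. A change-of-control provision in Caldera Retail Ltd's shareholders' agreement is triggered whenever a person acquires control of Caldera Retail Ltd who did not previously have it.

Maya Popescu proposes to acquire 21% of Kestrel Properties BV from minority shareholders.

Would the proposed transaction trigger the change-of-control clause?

The purchase changes only Maya's holdings, so Maya is the only person who could newly come to control Caldera.
Maya holds 100% of Meridian, so Maya controls Meridian.
Maya holds 100% of Solent, so Maya controls Solent.
Maya and Solent together hold 9% + 68% = 77% of Larkspur, so Maya controls Larkspur.
In Caldera, Maya's side holds only 52% + 17% = 69%, not > 75%.
So before the transaction, Maya does not control Caldera.
After the purchase, Maya holds 21% of Kestrel directly.
Maya's side now holds 21% of Kestrel, not > 75%, so Maya still does not control Kestrel.
After the transaction, Maya's side holds 52% + 17% = 69% of Caldera, not > 75%, so Maya still does not control Caldera.
No new person acquires control, so the clause is not triggered.

No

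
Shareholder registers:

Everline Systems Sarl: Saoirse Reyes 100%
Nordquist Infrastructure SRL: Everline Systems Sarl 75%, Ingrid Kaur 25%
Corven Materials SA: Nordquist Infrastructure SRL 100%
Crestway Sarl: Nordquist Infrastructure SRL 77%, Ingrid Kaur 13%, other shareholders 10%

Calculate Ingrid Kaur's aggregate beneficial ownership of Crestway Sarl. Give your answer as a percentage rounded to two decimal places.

32.25%

Ingrid reaches Crestway along 2 paths.
Via Nordquist: 25% × 77% = 19.25%.
Direct stake: 13% = 13%.
Total: 19.25% + 13% = 32.25%.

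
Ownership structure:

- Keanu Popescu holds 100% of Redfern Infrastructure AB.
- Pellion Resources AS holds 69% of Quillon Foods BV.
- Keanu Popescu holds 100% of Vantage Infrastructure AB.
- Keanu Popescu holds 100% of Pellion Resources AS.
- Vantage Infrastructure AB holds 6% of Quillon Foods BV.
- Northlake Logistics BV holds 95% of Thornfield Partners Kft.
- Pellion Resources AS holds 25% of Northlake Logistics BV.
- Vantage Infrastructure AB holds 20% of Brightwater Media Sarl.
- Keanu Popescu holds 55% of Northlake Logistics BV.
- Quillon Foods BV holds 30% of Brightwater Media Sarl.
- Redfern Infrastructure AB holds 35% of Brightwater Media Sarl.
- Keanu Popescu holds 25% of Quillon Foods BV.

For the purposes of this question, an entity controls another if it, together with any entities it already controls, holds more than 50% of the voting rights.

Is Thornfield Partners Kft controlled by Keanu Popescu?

Keanu holds 100% of Pellion, so Keanu controls Pellion.
Pellion and Keanu together hold 25% + 55% = 80% of Northlake, so Keanu controls Northlake.
Northlake holds 95% of Thornfield, so Keanu controls Thornfield.

Yes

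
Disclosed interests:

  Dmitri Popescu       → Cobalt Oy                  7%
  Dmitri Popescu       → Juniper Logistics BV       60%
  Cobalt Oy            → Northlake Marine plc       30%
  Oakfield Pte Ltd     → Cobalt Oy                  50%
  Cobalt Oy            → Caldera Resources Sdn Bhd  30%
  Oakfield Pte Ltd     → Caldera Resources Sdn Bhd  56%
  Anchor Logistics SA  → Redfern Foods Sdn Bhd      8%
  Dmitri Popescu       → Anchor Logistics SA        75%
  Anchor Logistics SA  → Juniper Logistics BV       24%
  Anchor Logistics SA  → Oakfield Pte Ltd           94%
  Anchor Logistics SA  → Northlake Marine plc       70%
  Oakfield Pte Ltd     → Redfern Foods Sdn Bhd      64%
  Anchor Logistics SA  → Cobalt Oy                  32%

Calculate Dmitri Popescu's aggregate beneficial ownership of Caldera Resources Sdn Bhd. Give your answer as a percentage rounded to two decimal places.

Dmitri reaches Caldera along 4 paths.
Via Cobalt: 7% × 30% = 2.1%.
Via Anchor → Cobalt: 75% × 32% × 30% = 7.2%.
Via Anchor → Oakfield → Cobalt: 75% × 94% × 50% × 30% = 10.575%.
Via Anchor → Oakfield: 75% × 94% × 56% = 39.48%.
Total: 2.1% + 7.2% + 10.575% + 39.48% = 59.355%.
Rounded: 59.36%.

59.36%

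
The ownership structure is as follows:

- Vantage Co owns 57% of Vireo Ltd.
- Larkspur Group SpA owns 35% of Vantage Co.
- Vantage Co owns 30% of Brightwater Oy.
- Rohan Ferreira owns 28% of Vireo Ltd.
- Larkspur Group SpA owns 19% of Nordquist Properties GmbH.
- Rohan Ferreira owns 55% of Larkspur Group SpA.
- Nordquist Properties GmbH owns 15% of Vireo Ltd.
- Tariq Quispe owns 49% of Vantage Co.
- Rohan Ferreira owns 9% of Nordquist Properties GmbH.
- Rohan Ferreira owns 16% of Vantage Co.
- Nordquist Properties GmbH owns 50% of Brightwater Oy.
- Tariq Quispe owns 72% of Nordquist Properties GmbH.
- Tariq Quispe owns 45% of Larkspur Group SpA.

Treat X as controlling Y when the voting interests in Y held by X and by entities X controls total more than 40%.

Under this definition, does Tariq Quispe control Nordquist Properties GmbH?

Tariq holds 45% of Larkspur, so Tariq controls Larkspur.
Larkspur and Tariq together hold 19% + 72% = 91% of Nordquist, so Tariq controls Nordquist.

Yes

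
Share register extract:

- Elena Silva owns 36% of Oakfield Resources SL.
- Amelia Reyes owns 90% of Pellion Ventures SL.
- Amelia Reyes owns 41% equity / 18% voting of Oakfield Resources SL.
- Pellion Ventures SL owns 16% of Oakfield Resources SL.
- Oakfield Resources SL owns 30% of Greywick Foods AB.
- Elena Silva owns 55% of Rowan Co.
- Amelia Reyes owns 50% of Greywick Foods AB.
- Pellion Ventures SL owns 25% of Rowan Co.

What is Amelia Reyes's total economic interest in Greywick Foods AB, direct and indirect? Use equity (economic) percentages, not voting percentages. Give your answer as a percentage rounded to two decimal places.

66.62%

Amelia reaches Greywick along 3 paths.
Direct stake: 50% = 50%.
Via Oakfield: 41% × 30% = 12.3%.
Via Pellion → Oakfield: 90% × 16% × 30% = 4.32%.
Total: 50% + 12.3% + 4.32% = 66.62%.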